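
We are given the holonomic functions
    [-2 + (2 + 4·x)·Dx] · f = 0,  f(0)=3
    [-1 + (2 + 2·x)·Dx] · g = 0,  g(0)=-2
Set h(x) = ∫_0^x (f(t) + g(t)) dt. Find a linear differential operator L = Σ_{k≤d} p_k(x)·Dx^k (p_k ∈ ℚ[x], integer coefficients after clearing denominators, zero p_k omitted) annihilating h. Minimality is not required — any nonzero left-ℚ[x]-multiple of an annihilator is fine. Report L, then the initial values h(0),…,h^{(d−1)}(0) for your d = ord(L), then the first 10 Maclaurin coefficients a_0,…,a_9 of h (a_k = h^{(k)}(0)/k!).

L = -Dx + (3 + 4·x)·Dx^2 + (2 + 6·x + 4·x^2)·Dx^3  (order 3).
h: a_k = 0, 1, 1, -5/12, 11/32, -23/64, 329/768, -285/512, 6303/8192, -54769/49152, …
ICs: h(0) = 0, h′(0) = 1, h′′(0) = 2.

f: a_k = 3, 3, -3/2, 3/2, -15/8, 21/8, -63/16, 99/16, -1287/128, 2145/128, …
g: a_k = -2, -1, 1/4, -1/8, 5/64, -7/128, 21/512, -33/1024, 429/16384, -715/32768, …
f+g: L₀ = lclm(L_f,L_g), ord ≤ 1+1.
h=∫h₀ ⇒ L = L₀·Dx.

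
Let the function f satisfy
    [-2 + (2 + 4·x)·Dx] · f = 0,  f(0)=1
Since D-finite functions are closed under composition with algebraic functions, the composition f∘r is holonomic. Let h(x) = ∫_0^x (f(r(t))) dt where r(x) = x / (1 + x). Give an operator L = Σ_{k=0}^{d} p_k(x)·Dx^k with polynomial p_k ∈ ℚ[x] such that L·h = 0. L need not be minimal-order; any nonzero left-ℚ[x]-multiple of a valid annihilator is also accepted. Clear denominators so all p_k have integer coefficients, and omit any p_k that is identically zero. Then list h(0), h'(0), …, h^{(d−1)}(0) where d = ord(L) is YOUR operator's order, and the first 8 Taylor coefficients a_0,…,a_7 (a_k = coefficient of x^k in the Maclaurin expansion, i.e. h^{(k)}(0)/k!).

L = -Dx + (1 + 4·x + 3·x^2)·Dx^2  (order 2).
h: a_k = 0, 1, 1/2, -1/2, 5/8, -37/40, 25/16, -327/112, …
ICs: h(0) = 0, h′(0) = 1.

f: a_k = 1, 1, -1/2, 1/2, -5/8, 7/8, -21/16, 33/16, …
f∘r: x↦r, Dx↦Dx/r' in L_f ⇒ L₀.
∫: right-multiply L₀ by Dx.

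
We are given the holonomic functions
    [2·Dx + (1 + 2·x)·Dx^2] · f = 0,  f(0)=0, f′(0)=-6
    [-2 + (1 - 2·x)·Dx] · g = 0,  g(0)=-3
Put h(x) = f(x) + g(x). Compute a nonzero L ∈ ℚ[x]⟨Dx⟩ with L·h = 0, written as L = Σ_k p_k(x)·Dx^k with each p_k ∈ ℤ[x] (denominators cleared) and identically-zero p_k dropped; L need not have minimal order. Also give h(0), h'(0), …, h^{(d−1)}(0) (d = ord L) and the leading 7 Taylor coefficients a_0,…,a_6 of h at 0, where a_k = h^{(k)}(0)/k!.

f: a_k = 0, -6, 6, -8, 12, -96/5, 32, …
g: a_k = -3, -6, -12, -24, -48, -96, -192, …
h₀=f+g: left-lcm gives L₀, ord ≤ 3.
L = (-40 - 16·x)·Dx + (-8 - 64·x - 32·x^2)·Dx^2 + (3 + 2·x - 12·x^2 - 8·x^3)·Dx^3  (order 3).
h: a_k = -3, -12, -6, -32, -36, -576/5, -160, …
ICs: h(0) = -3, h′(0) = -12, h′′(0) = -12.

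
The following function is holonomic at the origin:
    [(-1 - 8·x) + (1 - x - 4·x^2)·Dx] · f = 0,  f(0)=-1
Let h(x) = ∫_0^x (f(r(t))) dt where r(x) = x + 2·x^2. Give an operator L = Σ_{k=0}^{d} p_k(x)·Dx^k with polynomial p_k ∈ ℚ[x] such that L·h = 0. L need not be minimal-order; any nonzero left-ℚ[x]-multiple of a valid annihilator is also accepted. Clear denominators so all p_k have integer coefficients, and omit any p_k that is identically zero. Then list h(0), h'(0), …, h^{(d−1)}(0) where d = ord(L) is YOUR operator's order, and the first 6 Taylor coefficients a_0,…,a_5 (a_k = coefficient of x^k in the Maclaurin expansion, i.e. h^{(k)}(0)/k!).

f: a_k = -1, -1, -5, -9, -29, -65, …
L₀ from L_f via x↦r, Dx↦r'^{-1}Dx.
h=∫₀ˣh₀: take L = L₀·Dx.
L = (1 + 12·x + 48·x^2 + 64·x^3)·Dx + (-1 + x + 6·x^2 + 16·x^3 + 16·x^4)·Dx^2  (order 2).
h: a_k = 0, -1, -1/2, -7/3, -29/4, -103/5, …
ICs: h(0) = 0, h′(0) = -1.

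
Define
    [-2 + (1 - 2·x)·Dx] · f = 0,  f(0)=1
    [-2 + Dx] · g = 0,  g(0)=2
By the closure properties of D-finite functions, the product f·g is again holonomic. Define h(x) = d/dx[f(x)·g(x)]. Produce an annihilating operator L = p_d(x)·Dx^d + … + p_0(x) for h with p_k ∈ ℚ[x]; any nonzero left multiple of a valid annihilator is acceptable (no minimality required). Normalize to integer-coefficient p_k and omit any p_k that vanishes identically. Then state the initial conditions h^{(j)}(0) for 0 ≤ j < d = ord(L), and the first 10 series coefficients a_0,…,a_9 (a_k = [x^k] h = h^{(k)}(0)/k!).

L = (5 - 8·x + 4·x^2) + (-1 + 3·x - 2·x^2)·Dx  (order 1).
h: a_k = 8, 40, 128, 1040/3, 2608/3, 31312/15, 43840/9, 3507232/315, 1578256/63, 157825616/2835, …
ICs: h(0) = 8.

f: a_k = 1, 2, 4, 8, 16, 32, 64, 128, 256, 512, …
g: a_k = 2, 4, 4, 8/3, 4/3, 8/15, 8/45, 16/315, 4/315, 8/2835, …
f·g: L₀ = L_f ⊗_s L_g, ord ≤ 1·1.
h₀' ⇒ L via d/dx closure of L₀.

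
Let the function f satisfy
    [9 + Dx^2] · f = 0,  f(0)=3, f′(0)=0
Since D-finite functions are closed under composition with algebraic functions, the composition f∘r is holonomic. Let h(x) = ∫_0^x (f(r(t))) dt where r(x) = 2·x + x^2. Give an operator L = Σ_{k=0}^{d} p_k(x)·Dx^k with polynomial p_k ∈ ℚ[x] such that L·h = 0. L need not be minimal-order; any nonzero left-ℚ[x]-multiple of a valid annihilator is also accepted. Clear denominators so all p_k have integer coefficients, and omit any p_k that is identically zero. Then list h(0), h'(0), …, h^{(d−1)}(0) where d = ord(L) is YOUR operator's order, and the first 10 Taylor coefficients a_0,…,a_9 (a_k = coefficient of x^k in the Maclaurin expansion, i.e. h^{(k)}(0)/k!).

L = (36 + 108·x + 108·x^2 + 36·x^3)·Dx - Dx^2 + (1 + x)·Dx^3  (order 3).
h: a_k = 0, 3, 0, -18, -27/2, 297/10, 54, 243/35, -2511/40, -18477/280, …
ICs: h(0) = 0, h′(0) = 3, h′′(0) = 0.

f: a_k = 3, 0, -27/2, 0, 81/8, 0, -243/80, 0, 2187/4480, 0, …
L₀ from L_f via x↦r, Dx↦r'^{-1}Dx.
Integrate: L := L₀·Dx.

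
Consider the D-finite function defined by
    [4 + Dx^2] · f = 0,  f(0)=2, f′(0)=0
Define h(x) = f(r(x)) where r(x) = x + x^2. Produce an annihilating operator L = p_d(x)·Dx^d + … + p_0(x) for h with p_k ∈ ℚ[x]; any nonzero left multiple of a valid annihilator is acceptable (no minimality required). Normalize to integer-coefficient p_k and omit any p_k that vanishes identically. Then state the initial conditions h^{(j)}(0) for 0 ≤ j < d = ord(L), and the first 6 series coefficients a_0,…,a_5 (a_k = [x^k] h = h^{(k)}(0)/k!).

f: a_k = 2, 0, -4, 0, 4/3, 0, …
L₀ from L_f via x↦r, Dx↦r'^{-1}Dx.
L = (4 + 24·x + 48·x^2 + 32·x^3) - 2·Dx + (1 + 2·x)·Dx^2  (order 2).
h: a_k = 2, 0, -4, -8, -8/3, 16/3, …
ICs: h(0) = 2, h′(0) = 0.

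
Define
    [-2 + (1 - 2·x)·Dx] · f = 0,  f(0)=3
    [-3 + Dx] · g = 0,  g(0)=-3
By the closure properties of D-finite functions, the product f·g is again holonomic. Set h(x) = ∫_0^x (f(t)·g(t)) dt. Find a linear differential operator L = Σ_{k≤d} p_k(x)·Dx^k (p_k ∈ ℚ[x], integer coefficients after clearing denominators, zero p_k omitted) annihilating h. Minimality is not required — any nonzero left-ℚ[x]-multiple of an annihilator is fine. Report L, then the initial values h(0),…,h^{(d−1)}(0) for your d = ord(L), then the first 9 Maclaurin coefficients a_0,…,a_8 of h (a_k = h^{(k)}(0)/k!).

f: a_k = 3, 6, 12, 24, 48, 96, 192, 384, 768, …
g: a_k = -3, -9, -27/2, -27/2, -81/8, -243/40, -243/80, -729/560, -2187/4480, …
L₀ := L_f ⊗_s L_g (sym. prod.), ord ≤ 1.
∫: right-multiply L₀ by Dx.
L = (5 - 6·x)·Dx + (-1 + 2·x)·Dx^2  (order 2).
h: a_k = 0, -9, -45/2, -87/2, -603/8, -5067/40, -17133/80, -5895/16, -2890737/4480, …
ICs: h(0) = 0, h′(0) = -9.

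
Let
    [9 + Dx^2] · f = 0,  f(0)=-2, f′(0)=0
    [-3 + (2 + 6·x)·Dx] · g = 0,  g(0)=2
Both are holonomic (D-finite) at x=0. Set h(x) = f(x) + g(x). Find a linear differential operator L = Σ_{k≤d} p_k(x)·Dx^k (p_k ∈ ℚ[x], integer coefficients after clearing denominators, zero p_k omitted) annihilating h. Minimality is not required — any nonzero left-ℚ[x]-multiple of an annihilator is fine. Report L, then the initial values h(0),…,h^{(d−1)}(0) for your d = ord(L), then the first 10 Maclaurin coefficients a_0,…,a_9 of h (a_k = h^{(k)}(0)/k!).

f: a_k = -2, 0, 9, 0, -27/4, 0, 81/40, 0, -729/2240, 0, …
g: a_k = 2, 3, -9/4, 27/8, -405/64, 1701/128, -15309/512, 72171/1024, -2814669/16384, 14073345/32768, …
Sum ⇒ L₀ = lclm(L_f,L_g) in ℚ(x)⟨Dx⟩.
L = (-63 - 216·x - 324·x^2) + (18 + 198·x + 648·x^2 + 648·x^3)·Dx + (-7 - 24·x - 36·x^2)·Dx^2 + (2 + 22·x + 72·x^2 + 72·x^3)·Dx^3  (order 3).
h: a_k = 0, 3, 27/4, 27/8, -837/64, 1701/128, -71361/2560, 72171/1024, -98700039/573440, 14073345/32768, …
ICs: h(0) = 0, h′(0) = 3, h′′(0) = 27/2.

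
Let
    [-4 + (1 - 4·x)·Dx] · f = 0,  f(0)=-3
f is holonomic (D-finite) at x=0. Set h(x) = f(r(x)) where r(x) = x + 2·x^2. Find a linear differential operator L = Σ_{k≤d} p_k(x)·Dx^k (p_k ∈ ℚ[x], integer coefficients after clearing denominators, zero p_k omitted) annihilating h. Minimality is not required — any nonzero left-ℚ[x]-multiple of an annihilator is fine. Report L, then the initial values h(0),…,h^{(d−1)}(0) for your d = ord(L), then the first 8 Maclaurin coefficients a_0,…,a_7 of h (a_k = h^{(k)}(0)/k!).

f: a_k = -3, -12, -48, -192, -768, -3072, -12288, -49152, …
Substitute x→r, Dx→(1/r')Dx; clear ⇒ L₀.
L = (4 + 16·x) + (-1 + 4·x + 8·x^2)·Dx  (order 1).
h: a_k = -3, -12, -72, -384, -2112, -11520, -62976, -344064, …
ICs: h(0) = -3.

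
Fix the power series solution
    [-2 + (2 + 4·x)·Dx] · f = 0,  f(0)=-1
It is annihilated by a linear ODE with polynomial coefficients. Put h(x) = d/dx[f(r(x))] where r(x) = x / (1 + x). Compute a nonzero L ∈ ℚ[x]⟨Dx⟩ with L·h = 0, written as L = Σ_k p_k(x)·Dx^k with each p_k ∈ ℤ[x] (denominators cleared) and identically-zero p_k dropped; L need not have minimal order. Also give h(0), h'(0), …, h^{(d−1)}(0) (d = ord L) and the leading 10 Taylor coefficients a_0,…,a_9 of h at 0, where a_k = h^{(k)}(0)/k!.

f: a_k = -1, -1, 1/2, -1/2, 5/8, -7/8, 21/16, -33/16, 429/128, -715/128, …
f∘r: x↦r, Dx↦Dx/r' in L_f ⇒ L₀.
Derive L from L₀ (diff closure).
L = (-3 - 6·x) + (-1 - 4·x - 3·x^2)·Dx  (order 1).
h: a_k = -1, 3, -15/2, 37/2, -375/8, 981/8, -5271/16, 14445/16, -321291/128, 902785/128, …
ICs: h(0) = -1.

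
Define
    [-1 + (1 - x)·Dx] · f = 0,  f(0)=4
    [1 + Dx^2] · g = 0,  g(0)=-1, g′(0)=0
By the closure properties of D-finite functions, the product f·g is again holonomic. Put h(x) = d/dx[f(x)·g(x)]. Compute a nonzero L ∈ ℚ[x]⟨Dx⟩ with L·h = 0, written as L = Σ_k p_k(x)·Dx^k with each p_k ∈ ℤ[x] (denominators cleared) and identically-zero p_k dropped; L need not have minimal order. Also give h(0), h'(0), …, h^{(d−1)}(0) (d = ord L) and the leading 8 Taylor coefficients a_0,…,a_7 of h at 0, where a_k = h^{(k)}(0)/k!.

L = (-1 - 2·x + x^2) + (-2 + 2·x)·Dx + (1 - 2·x + x^2)·Dx^2  (order 2).
h: a_k = -4, -4, -6, -26/3, -65/6, -389/30, -2723/180, -4357/252, …
ICs: h(0) = -4, h′(0) = -4.

f: a_k = 4, 4, 4, 4, 4, 4, 4, 4, …
g: a_k = -1, 0, 1/2, 0, -1/24, 0, 1/720, 0, …
L₀ := L_f ⊗_s L_g (sym. prod.), ord ≤ 2.
h=h₀': d/dx-closure on L₀ ⇒ L.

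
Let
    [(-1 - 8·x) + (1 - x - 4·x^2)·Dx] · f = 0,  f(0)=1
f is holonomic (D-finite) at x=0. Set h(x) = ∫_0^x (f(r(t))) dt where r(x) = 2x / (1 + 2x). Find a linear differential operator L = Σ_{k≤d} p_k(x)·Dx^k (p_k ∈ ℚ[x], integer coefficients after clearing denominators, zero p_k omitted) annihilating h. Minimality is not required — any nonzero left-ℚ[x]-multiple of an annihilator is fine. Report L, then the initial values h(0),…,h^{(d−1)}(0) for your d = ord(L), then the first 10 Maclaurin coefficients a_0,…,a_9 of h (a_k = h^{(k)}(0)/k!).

L = (2 + 36·x)·Dx + (-1 - 4·x + 12·x^2 + 32·x^3)·Dx^2  (order 2).
h: a_k = 0, 1, 1, 16/3, 0, 256/5, -256/3, 5120/7, -2304, 118784/9, …
ICs: h(0) = 0, h′(0) = 1.

f: a_k = 1, 1, 5, 9, 29, 65, 181, 441, 1165, 2929, …
L₀ from L_f via x↦r, Dx↦r'^{-1}Dx.
Integrate: L := L₀·Dx.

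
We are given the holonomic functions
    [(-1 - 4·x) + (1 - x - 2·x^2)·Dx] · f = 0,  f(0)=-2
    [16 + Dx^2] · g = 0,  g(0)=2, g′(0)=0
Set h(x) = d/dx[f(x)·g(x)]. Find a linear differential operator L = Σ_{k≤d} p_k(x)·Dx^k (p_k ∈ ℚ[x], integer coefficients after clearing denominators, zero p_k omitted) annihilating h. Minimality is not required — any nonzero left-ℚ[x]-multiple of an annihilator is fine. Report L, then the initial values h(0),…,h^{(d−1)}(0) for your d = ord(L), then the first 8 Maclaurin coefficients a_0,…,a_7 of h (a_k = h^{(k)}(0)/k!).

L = (4 - 128·x - 192·x^2 + 256·x^3 + 256·x^4) + (-5 - 12·x + 48·x^2 + 64·x^3)·Dx + (3 - 7·x - 10·x^2 + 16·x^3 + 16·x^4)·Dx^2  (order 2).
h: a_k = -4, 40, 36, 112/3, 500/3, 6728/15, 44548/45, 716768/315, …
ICs: h(0) = -4, h′(0) = 40.

f: a_k = -2, -2, -6, -10, -22, -42, -86, -170, …
g: a_k = 2, 0, -16, 0, 64/3, 0, -512/45, 0, …
Product ⇒ symmetric product L₀, ord ≤ 2.
h₀' ⇒ L via d/dx closure of L₀.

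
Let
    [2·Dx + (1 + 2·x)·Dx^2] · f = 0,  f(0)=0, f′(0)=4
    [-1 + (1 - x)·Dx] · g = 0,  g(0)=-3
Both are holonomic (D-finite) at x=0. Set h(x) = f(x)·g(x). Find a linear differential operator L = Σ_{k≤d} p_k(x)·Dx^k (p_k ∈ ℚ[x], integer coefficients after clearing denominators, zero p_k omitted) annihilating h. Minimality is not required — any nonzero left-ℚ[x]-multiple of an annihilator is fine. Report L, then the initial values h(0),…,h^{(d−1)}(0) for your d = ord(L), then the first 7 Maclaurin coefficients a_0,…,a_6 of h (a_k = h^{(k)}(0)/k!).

L = 2 + 6·x·Dx + (-1 - x + 2·x^2)·Dx^2  (order 2).
h: a_k = 0, -12, 0, -16, 8, -152/5, 168/5, …
ICs: h(0) = 0, h′(0) = -12.

f: a_k = 0, 4, -4, 16/3, -8, 64/5, -64/3, …
g: a_k = -3, -3, -3, -3, -3, -3, -3, …
h₀=f·g: eliminate ⇒ L₀, order ≤ 2·1.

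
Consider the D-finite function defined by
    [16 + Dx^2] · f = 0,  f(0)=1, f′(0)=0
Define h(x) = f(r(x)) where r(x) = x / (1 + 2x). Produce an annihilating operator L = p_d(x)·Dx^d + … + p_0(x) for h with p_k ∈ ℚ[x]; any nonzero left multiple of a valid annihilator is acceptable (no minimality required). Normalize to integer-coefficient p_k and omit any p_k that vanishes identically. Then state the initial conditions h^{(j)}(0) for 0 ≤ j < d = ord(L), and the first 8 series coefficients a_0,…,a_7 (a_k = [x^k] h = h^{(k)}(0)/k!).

f: a_k = 1, 0, -8, 0, 32/3, 0, -256/45, 0, …
h₀=f(r): pull back L_f along r ⇒ L₀.
L = 16 + (4 + 24·x + 48·x^2 + 32·x^3)·Dx + (1 + 8·x + 24·x^2 + 32·x^3 + 16·x^4)·Dx^2  (order 2).
h: a_k = 1, 0, -8, 32, -256/3, 512/3, -9856/45, -512/5, …
ICs: h(0) = 1, h′(0) = 0.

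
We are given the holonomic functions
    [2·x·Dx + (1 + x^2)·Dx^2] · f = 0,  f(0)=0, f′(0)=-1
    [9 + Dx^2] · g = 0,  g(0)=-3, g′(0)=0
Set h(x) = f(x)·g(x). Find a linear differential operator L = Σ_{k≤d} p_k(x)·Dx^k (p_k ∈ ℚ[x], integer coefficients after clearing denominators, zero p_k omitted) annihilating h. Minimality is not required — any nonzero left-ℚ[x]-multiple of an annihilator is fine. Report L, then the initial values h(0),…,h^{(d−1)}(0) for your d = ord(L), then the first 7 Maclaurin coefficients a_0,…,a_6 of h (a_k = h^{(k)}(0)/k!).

L = (1170 + 3834·x^2 + 4779·x^4 + 2916·x^6 + 729·x^8) + (396·x + 1044·x^3 + 972·x^5 + 324·x^7)·Dx + (220 + 768·x^2 + 1026·x^4 + 648·x^6 + 162·x^8)·Dx^2 + (44·x + 116·x^3 + 108·x^5 + 36·x^7)·Dx^3 + (10 + 38·x^2 + 55·x^4 + 36·x^6 + 9·x^8)·Dx^4  (order 4).
h: a_k = 0, 3, 0, -29/2, 0, 609/40, 0, …
ICs: h(0) = 0, h′(0) = 3, h′′(0) = 0, h′′′(0) = -87.

f: a_k = 0, -1, 0, 1/3, 0, -1/5, 0, …
g: a_k = -3, 0, 27/2, 0, -81/8, 0, 243/80, …
L₀ := L_f ⊗_s L_g (sym. prod.), ord ≤ 4.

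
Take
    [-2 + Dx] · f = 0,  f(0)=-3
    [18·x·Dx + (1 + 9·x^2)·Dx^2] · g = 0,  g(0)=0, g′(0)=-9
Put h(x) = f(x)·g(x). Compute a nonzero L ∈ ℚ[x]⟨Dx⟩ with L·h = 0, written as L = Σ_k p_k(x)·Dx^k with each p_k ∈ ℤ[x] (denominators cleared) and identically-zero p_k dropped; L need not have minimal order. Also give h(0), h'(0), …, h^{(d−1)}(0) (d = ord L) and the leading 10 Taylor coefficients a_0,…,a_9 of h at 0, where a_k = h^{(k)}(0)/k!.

f: a_k = -3, -6, -6, -4, -2, -4/5, -4/15, -8/105, -2/105, -4/945, …
g: a_k = 0, -9, 0, 27, 0, -729/5, 0, 6561/7, 0, -6561, …
h₀=f·g: eliminate ⇒ L₀, order ≤ 1·2.
L = (4 - 36·x + 36·x^2) + (-4 + 18·x - 36·x^2)·Dx + (1 + 9·x^2)·Dx^2  (order 2).
h: a_k = 0, 27, 54, -27, -126, 1467/5, 774, -69603/35, -35430/7, 100407/7, …
ICs: h(0) = 0, h′(0) = 27.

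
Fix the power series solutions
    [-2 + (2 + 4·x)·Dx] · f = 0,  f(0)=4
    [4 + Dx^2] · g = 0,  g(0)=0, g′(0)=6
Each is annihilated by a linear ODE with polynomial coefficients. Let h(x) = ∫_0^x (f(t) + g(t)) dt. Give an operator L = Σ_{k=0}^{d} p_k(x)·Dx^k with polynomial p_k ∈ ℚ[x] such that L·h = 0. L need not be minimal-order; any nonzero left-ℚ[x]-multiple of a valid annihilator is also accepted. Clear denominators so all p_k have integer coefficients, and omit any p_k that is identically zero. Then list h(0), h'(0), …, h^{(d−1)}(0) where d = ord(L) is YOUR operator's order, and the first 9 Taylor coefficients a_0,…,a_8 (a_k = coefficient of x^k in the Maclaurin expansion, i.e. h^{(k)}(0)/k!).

f: a_k = 4, 4, -2, 2, -5/2, 7/2, -21/4, 33/4, -429/32, …
g: a_k = 0, 6, 0, -4, 0, 4/5, 0, -8/105, 0, …
Weyl lclm of L_f,L_g ⇒ L₀ (ord ≤ 3).
∫: right-multiply L₀ by Dx.
L = (-28 - 64·x - 64·x^2)·Dx + (12 + 88·x + 192·x^2 + 128·x^3)·Dx^2 + (-7 - 16·x - 16·x^2)·Dx^3 + (3 + 22·x + 48·x^2 + 32·x^3)·Dx^4  (order 4).
h: a_k = 0, 4, 5, -2/3, -1/2, -1/2, 43/60, -3/4, 3433/3360, …
ICs: h(0) = 0, h′(0) = 4, h′′(0) = 10, h′′′(0) = -4.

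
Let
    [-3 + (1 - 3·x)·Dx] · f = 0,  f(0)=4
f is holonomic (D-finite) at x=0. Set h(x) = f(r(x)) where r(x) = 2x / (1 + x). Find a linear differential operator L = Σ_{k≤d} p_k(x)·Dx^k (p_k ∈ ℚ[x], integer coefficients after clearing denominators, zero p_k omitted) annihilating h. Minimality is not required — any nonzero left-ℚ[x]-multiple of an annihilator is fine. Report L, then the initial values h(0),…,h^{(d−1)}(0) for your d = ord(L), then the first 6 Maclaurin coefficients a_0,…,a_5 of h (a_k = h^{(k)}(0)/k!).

L = 6 + (-1 + 4·x + 5·x^2)·Dx  (order 1).
h: a_k = 4, 24, 120, 600, 3000, 15000, …
ICs: h(0) = 4.

f: a_k = 4, 12, 36, 108, 324, 972, …
f∘r: x↦r, Dx↦Dx/r' in L_f ⇒ L₀.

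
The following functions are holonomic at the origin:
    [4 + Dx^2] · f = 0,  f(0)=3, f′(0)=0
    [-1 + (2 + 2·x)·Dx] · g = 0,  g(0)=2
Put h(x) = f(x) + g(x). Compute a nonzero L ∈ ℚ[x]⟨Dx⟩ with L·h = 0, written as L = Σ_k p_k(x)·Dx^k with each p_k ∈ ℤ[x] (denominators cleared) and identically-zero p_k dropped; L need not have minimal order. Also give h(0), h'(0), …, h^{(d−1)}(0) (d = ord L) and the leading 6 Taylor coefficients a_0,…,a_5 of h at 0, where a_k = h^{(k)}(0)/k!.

L = (-76 - 128·x - 64·x^2) + (120 + 376·x + 384·x^2 + 128·x^3)·Dx + (-19 - 32·x - 16·x^2)·Dx^2 + (30 + 94·x + 96·x^2 + 32·x^3)·Dx^3  (order 3).
h: a_k = 5, 1, -25/4, 1/8, 123/64, 7/128, …
ICs: h(0) = 5, h′(0) = 1, h′′(0) = -25/2.

f: a_k = 3, 0, -6, 0, 2, 0, …
g: a_k = 2, 1, -1/4, 1/8, -5/64, 7/128, …
Sum ⇒ L₀ = lclm(L_f,L_g) in ℚ(x)⟨Dx⟩.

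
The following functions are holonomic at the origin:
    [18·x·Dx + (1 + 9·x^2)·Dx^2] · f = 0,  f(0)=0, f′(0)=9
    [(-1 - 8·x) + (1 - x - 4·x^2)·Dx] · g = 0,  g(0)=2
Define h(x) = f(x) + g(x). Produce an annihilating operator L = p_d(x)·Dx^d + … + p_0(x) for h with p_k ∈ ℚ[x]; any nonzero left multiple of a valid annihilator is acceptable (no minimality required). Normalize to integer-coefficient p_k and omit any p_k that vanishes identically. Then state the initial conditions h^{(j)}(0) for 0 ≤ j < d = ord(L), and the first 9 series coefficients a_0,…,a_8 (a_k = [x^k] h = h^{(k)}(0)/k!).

L = (90 - 360·x - 6462·x^2 - 14688·x^3 - 63936·x^4 - 31104·x^6)·Dx + (-36 - 294·x - 324·x^2 - 3198·x^3 - 13680·x^4 - 46080·x^5 - 3888·x^6 - 31104·x^7)·Dx^2 + (5 + 16·x + 160·x^2 - 96·x^3 + 555·x^4 - 2304·x^5 - 4896·x^6 - 1296·x^7 - 5184·x^8)·Dx^3  (order 3).
h: a_k = 2, 11, 10, -9, 58, 1379/5, 362, -387/7, 2330, …
ICs: h(0) = 2, h′(0) = 11, h′′(0) = 20.

f: a_k = 0, 9, 0, -27, 0, 729/5, 0, -6561/7, 0, …
g: a_k = 2, 2, 10, 18, 58, 130, 362, 882, 2330, …
h₀=f+g: left-lcm gives L₀, ord ≤ 3.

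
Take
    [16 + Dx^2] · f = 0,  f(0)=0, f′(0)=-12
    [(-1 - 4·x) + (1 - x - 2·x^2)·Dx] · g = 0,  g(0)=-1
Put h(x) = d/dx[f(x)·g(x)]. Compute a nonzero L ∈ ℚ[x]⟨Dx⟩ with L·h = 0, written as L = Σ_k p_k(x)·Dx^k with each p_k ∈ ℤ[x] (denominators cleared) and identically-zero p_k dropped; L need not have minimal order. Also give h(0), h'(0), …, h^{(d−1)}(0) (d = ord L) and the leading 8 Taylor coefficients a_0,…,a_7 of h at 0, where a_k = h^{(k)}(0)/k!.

f: a_k = 0, -12, 0, 32, 0, -128/5, 0, 1024/105, …
g: a_k = -1, -1, -3, -5, -11, -21, -43, -85, …
f·g: L₀ = L_f ⊗_s L_g, ord ≤ 2·1.
h₀' ⇒ L via d/dx closure of L₀.
L = (4 - 128·x - 192·x^2 + 256·x^3 + 256·x^4) + (-5 - 12·x + 48·x^2 + 64·x^3)·Dx + (3 - 7·x - 10·x^2 + 16·x^3 + 16·x^4)·Dx^2  (order 2).
h: a_k = 12, 24, 12, 112, 308, 3528/5, 4852/3, 391648/105, …
ICs: h(0) = 12, h′(0) = 24.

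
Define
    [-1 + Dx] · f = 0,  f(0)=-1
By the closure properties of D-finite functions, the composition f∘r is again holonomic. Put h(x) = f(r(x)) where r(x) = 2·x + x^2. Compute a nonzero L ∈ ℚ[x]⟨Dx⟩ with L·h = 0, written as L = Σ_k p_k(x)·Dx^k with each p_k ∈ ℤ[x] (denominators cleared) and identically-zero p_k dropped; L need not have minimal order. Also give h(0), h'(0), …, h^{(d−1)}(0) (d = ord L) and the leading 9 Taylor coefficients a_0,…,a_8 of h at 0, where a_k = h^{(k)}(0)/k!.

f: a_k = -1, -1, -1/2, -1/6, -1/24, -1/120, -1/720, -1/5040, -1/40320, …
Substitute x→r, Dx→(1/r')Dx; clear ⇒ L₀.
L = (-2 - 2·x) + Dx  (order 1).
h: a_k = -1, -2, -3, -10/3, -19/6, -13/5, -173/90, -407/315, -45/56, …
ICs: h(0) = -1.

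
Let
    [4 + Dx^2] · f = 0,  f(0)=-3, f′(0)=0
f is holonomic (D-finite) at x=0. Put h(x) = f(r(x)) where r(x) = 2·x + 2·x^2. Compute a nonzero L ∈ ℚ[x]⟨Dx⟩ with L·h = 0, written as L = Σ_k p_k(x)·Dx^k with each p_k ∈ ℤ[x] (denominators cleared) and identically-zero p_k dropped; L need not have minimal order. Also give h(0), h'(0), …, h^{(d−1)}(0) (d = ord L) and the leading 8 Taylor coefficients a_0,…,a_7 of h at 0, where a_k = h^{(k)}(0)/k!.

L = (16 + 96·x + 192·x^2 + 128·x^3) - 2·Dx + (1 + 2·x)·Dx^2  (order 2).
h: a_k = -3, 0, 24, 48, -8, -128, -2624/15, -128/5, …
ICs: h(0) = -3, h′(0) = 0.

f: a_k = -3, 0, 6, 0, -2, 0, 4/15, 0, …
L₀ from L_f via x↦r, Dx↦r'^{-1}Dx.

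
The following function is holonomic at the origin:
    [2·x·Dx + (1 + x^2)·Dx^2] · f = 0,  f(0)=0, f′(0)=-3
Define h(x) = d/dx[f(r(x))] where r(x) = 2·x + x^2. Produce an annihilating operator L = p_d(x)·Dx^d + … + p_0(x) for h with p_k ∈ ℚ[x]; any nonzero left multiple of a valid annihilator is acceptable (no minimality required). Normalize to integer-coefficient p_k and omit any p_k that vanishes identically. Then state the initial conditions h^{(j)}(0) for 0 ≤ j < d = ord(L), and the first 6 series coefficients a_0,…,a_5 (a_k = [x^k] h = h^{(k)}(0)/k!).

f: a_k = 0, -3, 0, 1, 0, -3/5, …
h₀=f(r): pull back L_f along r ⇒ L₀.
Differentiate: ansatz ord ≤ ord L₀ ⇒ L.
L = (-1 + 8·x + 16·x^2 + 12·x^3 + 3·x^4) + (1 + x + 4·x^2 + 8·x^3 + 5·x^4 + x^5)·Dx  (order 1).
h: a_k = -6, -6, 24, 48, -66, -282, …
ICs: h(0) = -6.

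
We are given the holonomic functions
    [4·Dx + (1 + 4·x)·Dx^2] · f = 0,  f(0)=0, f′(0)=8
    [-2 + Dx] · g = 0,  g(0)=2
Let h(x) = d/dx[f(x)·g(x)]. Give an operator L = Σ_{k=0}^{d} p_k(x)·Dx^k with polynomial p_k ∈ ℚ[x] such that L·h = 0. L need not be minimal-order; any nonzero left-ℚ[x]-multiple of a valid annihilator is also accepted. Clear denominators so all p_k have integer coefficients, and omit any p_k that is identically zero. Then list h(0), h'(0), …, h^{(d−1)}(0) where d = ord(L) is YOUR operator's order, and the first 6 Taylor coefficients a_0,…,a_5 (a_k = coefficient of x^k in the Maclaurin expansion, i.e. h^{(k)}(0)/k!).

L = (20 - 32·x + 64·x^2) + (-8 + 16·x - 64·x^2)·Dx + (-1 + 16·x^2)·Dx^2  (order 2).
h: a_k = 16, 0, 160, -512, 6688/3, -27136/3, …
ICs: h(0) = 16, h′(0) = 0.

f: a_k = 0, 8, -16, 128/3, -128, 2048/5, …
g: a_k = 2, 4, 4, 8/3, 4/3, 8/15, …
f·g: L₀ = L_f ⊗_s L_g, ord ≤ 2·1.
h₀' ⇒ L via d/dx closure of L₀.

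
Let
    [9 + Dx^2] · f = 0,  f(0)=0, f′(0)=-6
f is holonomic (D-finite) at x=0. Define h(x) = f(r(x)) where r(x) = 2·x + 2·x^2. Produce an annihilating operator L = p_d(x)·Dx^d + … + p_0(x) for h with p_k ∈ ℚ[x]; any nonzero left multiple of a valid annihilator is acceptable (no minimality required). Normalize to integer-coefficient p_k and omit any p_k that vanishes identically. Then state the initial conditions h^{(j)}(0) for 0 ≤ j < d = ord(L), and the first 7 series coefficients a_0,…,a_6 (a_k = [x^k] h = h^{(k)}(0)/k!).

L = (36 + 216·x + 432·x^2 + 288·x^3) - 2·Dx + (1 + 2·x)·Dx^2  (order 2).
h: a_k = 0, -12, -12, 72, 216, 432/5, -576, …
ICs: h(0) = 0, h′(0) = -12.

f: a_k = 0, -6, 0, 9, 0, -81/20, 0, …
L₀ from L_f via x↦r, Dx↦r'^{-1}Dx.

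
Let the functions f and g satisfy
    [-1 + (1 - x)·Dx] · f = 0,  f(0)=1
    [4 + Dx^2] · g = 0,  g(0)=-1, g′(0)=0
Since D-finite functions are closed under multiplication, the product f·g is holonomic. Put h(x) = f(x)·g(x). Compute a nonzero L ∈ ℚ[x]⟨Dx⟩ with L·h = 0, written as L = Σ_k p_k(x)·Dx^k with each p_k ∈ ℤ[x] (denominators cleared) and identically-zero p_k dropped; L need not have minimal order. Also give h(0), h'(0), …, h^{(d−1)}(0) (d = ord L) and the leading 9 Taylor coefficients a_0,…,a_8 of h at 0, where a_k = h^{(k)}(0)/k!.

f: a_k = 1, 1, 1, 1, 1, 1, 1, 1, 1, …
g: a_k = -1, 0, 2, 0, -2/3, 0, 4/45, 0, -2/315, …
Sym-product of L_f,L_g gives L₀ (≤ ord 2).
L = (-4 + 4·x) + 2·Dx + (-1 + x)·Dx^2  (order 2).
h: a_k = -1, -1, 1, 1, 1/3, 1/3, 19/45, 19/45, 131/315, …
ICs: h(0) = -1, h′(0) = -1.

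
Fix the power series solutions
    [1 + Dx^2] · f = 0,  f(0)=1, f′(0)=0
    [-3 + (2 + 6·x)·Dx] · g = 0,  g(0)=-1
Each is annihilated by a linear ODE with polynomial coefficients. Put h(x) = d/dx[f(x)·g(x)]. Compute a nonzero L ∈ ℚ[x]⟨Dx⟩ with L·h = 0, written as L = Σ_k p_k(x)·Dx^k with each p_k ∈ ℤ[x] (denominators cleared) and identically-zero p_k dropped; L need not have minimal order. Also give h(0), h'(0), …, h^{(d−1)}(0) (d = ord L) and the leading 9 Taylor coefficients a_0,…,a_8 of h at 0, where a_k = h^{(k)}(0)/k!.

f: a_k = 1, 0, -1/2, 0, 1/24, 0, -1/720, 0, 1/40320, …
g: a_k = -1, -3/2, 9/8, -27/16, 405/128, -1701/256, 15309/1024, -72171/2048, 2814669/32768, …
Sym-product of L_f,L_g gives L₀ (≤ ord 2).
Differentiate: ansatz ord ≤ ord L₀ ⇒ L.
L = (133 + 2352·x + 4104·x^2 + 1728·x^3 + 1296·x^4) + (276 + 540·x - 1296·x^2 - 1296·x^3)·Dx + (124 + 840·x + 1836·x^2 + 1728·x^3 + 1296·x^4)·Dx^2  (order 2).
h: a_k = -3/2, 13/4, -45/16, 983/96, -7505/256, 618229/7680, -6878207/30720, 810807791/1290240, -4075029579/2293760, …
ICs: h(0) = -3/2, h′(0) = 13/4.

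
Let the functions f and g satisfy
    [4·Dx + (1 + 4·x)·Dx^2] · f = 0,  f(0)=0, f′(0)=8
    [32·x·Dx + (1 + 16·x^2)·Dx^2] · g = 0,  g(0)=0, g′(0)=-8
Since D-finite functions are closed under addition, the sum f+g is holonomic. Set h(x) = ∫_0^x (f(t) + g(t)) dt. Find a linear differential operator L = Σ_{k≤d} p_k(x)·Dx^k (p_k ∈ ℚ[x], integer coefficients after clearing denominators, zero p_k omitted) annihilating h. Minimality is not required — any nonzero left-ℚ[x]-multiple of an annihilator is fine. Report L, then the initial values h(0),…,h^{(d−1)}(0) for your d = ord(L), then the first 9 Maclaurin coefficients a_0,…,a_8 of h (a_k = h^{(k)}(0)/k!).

L = (-32 - 384·x + 1536·x^2 + 2048·x^3)·Dx^2 + (-16 - 64·x + 3072·x^3 + 4096·x^4)·Dx^3 + (-1 + 4·x + 32·x^2 + 128·x^3 + 768·x^4 + 1024·x^5)·Dx^4  (order 4).
h: a_k = 0, 0, 0, -16/3, 64/3, -128/5, 0, -4096/21, 8192/7, …
ICs: h(0) = 0, h′(0) = 0, h′′(0) = 0, h′′′(0) = -32.

f: a_k = 0, 8, -16, 128/3, -128, 2048/5, -4096/3, 32768/7, -16384, …
g: a_k = 0, -8, 0, 128/3, 0, -2048/5, 0, 32768/7, 0, …
Weyl lclm of L_f,L_g ⇒ L₀ (ord ≤ 4).
h=∫₀ˣh₀: take L = L₀·Dx.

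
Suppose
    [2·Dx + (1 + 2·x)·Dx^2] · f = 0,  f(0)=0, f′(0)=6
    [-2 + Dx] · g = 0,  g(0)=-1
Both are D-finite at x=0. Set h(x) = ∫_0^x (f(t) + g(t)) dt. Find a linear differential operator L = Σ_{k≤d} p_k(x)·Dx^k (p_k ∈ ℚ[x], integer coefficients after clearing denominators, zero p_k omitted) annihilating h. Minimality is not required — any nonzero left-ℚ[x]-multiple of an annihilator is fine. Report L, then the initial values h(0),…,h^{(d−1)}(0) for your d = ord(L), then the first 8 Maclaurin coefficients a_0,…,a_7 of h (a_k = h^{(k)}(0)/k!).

f: a_k = 0, 6, -6, 8, -12, 96/5, -32, 384/7, …
g: a_k = -1, -2, -2, -4/3, -2/3, -4/15, -4/45, -8/315, …
Sum ⇒ L₀ = lclm(L_f,L_g) in ℚ(x)⟨Dx⟩.
Integrate: L := L₀·Dx.
L = (-6 - 4·x)·Dx^2 + (1 - 4·x - 4·x^2)·Dx^3 + (1 + 3·x + 2·x^2)·Dx^4  (order 4).
h: a_k = 0, -1, 2, -8/3, 5/3, -38/15, 142/45, -1444/315, …
ICs: h(0) = 0, h′(0) = -1, h′′(0) = 4, h′′′(0) = -16.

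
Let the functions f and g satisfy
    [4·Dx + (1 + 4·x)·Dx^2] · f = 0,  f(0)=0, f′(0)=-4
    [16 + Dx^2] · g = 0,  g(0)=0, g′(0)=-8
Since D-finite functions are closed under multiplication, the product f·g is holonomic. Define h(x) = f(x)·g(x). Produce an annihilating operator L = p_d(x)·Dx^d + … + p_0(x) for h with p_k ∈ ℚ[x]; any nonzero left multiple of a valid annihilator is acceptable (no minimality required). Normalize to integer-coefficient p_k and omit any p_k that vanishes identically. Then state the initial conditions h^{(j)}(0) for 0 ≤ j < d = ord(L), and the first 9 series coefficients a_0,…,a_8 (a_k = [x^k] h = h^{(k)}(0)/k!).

L = (-768 + 6144·x + 77824·x^2 + 262144·x^3 + 262144·x^4) + (256 + 5120·x + 24576·x^2 + 32768·x^3)·Dx + (1280·x + 10752·x^2 + 32768·x^3 + 32768·x^4)·Dx^2 + (16 + 320·x + 1536·x^2 + 2048·x^3)·Dx^3 + (3 + 56·x + 368·x^2 + 1024·x^3 + 1024·x^4)·Dx^4  (order 4).
h: a_k = 0, 0, 32, -64, 256/3, -1024/3, 11264/9, -63488/15, 925696/63, …
ICs: h(0) = 0, h′(0) = 0, h′′(0) = 64, h′′′(0) = -384.

f: a_k = 0, -4, 8, -64/3, 64, -1024/5, 2048/3, -16384/7, 8192, …
g: a_k = 0, -8, 0, 64/3, 0, -256/15, 0, 2048/315, 0, …
Sym-product of L_f,L_g gives L₀ (≤ ord 4).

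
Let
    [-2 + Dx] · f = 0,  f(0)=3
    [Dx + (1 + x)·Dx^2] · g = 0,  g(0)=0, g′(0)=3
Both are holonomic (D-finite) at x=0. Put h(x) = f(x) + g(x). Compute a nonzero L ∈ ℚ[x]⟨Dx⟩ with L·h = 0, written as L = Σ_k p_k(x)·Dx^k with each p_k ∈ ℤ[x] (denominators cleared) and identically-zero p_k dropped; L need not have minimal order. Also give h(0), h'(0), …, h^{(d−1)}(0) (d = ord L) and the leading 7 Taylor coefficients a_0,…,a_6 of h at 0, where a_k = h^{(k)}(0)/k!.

f: a_k = 3, 6, 6, 4, 2, 4/5, 4/15, …
g: a_k = 0, 3, -3/2, 1, -3/4, 3/5, -1/2, …
h₀=f+g: left-lcm gives L₀, ord ≤ 3.
L = (-8 - 4·x)·Dx + (-2 - 8·x - 4·x^2)·Dx^2 + (3 + 5·x + 2·x^2)·Dx^3  (order 3).
h: a_k = 3, 9, 9/2, 5, 5/4, 7/5, -7/30, …
ICs: h(0) = 3, h′(0) = 9, h′′(0) = 9.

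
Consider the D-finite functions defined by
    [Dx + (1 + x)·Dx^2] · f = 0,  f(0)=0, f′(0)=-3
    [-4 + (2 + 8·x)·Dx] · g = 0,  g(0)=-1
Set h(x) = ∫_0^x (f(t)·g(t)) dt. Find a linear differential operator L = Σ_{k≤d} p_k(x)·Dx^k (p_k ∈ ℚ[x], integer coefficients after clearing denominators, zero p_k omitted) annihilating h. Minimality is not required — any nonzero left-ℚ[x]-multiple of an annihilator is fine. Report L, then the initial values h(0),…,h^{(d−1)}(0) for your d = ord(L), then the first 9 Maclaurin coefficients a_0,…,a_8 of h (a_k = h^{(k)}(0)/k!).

L = (10 + 4·x)·Dx + (-3 - 12·x)·Dx^2 + (1 + 9·x + 24·x^2 + 16·x^3)·Dx^3  (order 3).
h: a_k = 0, 0, 3/2, 3/2, -2, 13/4, -389/60, 526/35, -10807/280, …
ICs: h(0) = 0, h′(0) = 0, h′′(0) = 3.

f: a_k = 0, -3, 3/2, -1, 3/4, -3/5, 1/2, -3/7, 3/8, …
g: a_k = -1, -2, 2, -4, 10, -28, 84, -264, 858, …
Sym-product of L_f,L_g gives L₀ (≤ ord 2).
∫: right-multiply L₀ by Dx.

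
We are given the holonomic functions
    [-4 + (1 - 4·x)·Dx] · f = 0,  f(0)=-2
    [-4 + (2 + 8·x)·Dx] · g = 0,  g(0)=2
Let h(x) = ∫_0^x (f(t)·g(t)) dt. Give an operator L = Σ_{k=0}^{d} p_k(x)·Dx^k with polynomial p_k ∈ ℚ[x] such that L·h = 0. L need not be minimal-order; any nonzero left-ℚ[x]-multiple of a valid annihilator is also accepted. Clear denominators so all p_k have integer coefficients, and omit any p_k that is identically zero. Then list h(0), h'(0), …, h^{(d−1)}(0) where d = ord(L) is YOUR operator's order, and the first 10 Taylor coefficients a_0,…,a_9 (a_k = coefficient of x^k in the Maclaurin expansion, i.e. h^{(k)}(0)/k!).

f: a_k = -2, -8, -32, -128, -512, -2048, -8192, -32768, -131072, -524288, …
g: a_k = 2, 4, -4, 8, -20, 56, -168, 528, -1716, 5720, …
Product ⇒ symmetric product L₀, ord ≤ 1.
h=∫h₀ ⇒ L = L₀·Dx.
L = (6 + 8·x)·Dx + (-1 + 16·x^2)·Dx^2  (order 2).
h: a_k = 0, -4, -12, -88/3, -92, -1432/5, -2920/3, -23024/7, -11644, -369176/9, …
ICs: h(0) = 0, h′(0) = -4.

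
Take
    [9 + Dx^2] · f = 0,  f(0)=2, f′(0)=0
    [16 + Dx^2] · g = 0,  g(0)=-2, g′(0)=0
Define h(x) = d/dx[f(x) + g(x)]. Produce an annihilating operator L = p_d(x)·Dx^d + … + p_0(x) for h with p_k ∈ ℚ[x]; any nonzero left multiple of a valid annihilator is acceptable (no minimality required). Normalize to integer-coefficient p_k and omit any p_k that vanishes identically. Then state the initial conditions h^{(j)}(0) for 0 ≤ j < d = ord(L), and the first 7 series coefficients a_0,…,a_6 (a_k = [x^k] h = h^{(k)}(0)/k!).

L = 144 + 25·Dx^2 + Dx^4  (order 4).
h: a_k = 0, 14, 0, -175/3, 0, 3367/60, 0, …
ICs: h(0) = 0, h′(0) = 14, h′′(0) = 0, h′′′(0) = -350.

f: a_k = 2, 0, -9, 0, 27/4, 0, -81/40, …
g: a_k = -2, 0, 16, 0, -64/3, 0, 512/45, …
f+g: L₀ = lclm(L_f,L_g), ord ≤ 2+2.
Derive L from L₀ (diff closure).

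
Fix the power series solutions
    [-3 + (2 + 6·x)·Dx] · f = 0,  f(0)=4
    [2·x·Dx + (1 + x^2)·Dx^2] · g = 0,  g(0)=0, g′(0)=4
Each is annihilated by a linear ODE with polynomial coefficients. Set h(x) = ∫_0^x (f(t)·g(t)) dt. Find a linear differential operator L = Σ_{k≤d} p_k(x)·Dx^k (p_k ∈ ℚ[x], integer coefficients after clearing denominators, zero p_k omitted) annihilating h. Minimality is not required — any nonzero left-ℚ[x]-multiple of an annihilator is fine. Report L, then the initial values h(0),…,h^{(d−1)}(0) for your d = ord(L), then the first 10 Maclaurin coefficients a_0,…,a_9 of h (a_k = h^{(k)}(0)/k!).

L = (27 - 12·x - 9·x^2)·Dx + (-12 - 28·x + 36·x^2 + 36·x^3)·Dx^2 + (4 + 24·x + 40·x^2 + 24·x^3 + 36·x^4)·Dx^3  (order 3).
h: a_k = 0, 0, 8, 8, -35/6, 19/5, -1657/240, 1167/80, -511199/17920, 792019/13440, …
ICs: h(0) = 0, h′(0) = 0, h′′(0) = 16.

f: a_k = 4, 6, -9/2, 27/4, -405/32, 1701/64, -15309/256, 72171/512, -2814669/8192, 14073345/16384, …
g: a_k = 0, 4, 0, -4/3, 0, 4/5, 0, -4/7, 0, 4/9, …
f·g: L₀ = L_f ⊗_s L_g, ord ≤ 1·2.
h=∫h₀ ⇒ L = L₀·Dx.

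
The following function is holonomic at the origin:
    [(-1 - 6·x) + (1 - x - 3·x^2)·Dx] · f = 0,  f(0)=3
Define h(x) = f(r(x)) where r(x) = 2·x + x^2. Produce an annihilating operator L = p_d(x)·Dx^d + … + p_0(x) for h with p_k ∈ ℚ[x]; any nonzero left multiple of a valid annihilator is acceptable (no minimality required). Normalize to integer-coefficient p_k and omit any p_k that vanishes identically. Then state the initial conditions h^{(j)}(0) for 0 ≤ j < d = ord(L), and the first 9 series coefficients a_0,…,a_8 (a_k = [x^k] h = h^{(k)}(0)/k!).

f: a_k = 3, 3, 12, 21, 57, 120, 291, 651, 1524, …
Substitute x→r, Dx→(1/r')Dx; clear ⇒ L₀.
L = (2 + 26·x + 36·x^2 + 12·x^3) + (-1 + 2·x + 13·x^2 + 12·x^3 + 3·x^4)·Dx  (order 1).
h: a_k = 3, 6, 51, 216, 1176, 5790, 29613, 149256, 756489, …
ICs: h(0) = 3.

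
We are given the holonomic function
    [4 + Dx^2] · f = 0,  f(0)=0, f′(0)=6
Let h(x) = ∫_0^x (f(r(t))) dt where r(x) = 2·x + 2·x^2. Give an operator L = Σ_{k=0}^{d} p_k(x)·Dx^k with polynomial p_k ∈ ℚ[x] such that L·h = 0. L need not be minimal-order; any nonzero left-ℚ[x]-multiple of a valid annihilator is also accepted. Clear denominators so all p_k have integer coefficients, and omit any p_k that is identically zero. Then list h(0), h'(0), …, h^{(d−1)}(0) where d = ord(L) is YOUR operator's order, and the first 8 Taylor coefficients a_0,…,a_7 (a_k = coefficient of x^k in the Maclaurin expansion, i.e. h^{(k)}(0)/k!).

f: a_k = 0, 6, 0, -4, 0, 4/5, 0, -8/105, …
h₀=f(r): pull back L_f along r ⇒ L₀.
h=∫₀ˣh₀: take L = L₀·Dx.
L = (16 + 96·x + 192·x^2 + 128·x^3)·Dx - 2·Dx^2 + (1 + 2·x)·Dx^3  (order 3).
h: a_k = 0, 0, 6, 4, -8, -96/5, -176/15, 96/7, …
ICs: h(0) = 0, h′(0) = 0, h′′(0) = 12.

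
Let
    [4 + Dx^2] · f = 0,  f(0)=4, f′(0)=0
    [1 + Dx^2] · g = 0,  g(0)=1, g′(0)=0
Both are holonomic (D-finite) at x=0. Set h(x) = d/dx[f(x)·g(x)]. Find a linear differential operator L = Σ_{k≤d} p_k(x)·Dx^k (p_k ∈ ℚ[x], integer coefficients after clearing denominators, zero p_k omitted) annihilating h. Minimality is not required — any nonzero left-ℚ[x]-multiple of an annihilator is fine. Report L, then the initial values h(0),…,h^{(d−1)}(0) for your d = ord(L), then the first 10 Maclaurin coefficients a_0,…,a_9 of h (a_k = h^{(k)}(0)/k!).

L = 9 + 10·Dx^2 + Dx^4  (order 4).
h: a_k = 0, -20, 0, 82/3, 0, -73/6, 0, 3281/1260, 0, -5905/18144, …
ICs: h(0) = 0, h′(0) = -20, h′′(0) = 0, h′′′(0) = 164.

f: a_k = 4, 0, -8, 0, 8/3, 0, -16/45, 0, 8/315, 0, …
g: a_k = 1, 0, -1/2, 0, 1/24, 0, -1/720, 0, 1/40320, 0, …
h₀=f·g: eliminate ⇒ L₀, order ≤ 2·2.
h=h₀': d/dx-closure on L₀ ⇒ L.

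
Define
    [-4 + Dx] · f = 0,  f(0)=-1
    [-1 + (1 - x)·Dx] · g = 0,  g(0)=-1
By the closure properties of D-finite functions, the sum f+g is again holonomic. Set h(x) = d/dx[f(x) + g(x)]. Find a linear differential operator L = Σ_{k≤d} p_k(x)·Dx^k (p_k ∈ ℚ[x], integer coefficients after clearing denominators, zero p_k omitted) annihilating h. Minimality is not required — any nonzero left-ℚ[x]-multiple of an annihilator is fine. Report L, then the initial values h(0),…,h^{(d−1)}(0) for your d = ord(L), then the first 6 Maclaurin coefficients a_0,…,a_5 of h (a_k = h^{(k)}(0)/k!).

L = (-4 + 16·x) + (5 - 16·x + 8·x^2)·Dx + (-1 + 3·x - 2·x^2)·Dx^2  (order 2).
h: a_k = -5, -18, -35, -140/3, -143/3, -602/15, …
ICs: h(0) = -5, h′(0) = -18.

f: a_k = -1, -4, -8, -32/3, -32/3, -128/15, …
g: a_k = -1, -1, -1, -1, -1, -1, …
L₀ := lclm(L_f,L_g); ord L₀ ≤ 1+1.
h₀' ⇒ L via d/dx closure of L₀.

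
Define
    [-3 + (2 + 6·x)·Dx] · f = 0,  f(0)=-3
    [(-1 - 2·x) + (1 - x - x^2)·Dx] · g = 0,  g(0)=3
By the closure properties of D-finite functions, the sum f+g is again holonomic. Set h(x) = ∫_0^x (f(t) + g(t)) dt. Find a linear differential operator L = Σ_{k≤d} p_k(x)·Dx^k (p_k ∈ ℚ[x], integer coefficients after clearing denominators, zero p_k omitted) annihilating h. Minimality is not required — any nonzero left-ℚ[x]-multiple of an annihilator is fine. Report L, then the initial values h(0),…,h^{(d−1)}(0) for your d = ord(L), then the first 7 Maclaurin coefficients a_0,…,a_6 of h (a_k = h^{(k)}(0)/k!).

f: a_k = -3, -9/2, 27/8, -81/16, 1215/128, -5103/256, 45927/1024, …
g: a_k = 3, 3, 6, 9, 15, 24, 39, …
Weyl lclm of L_f,L_g ⇒ L₀ (ord ≤ 2).
Integrate: L := L₀·Dx.
L = (33 + 117·x + 117·x^2 + 90·x^3)·Dx + (-25 - 102·x - 303·x^2 - 378·x^3 - 225·x^4)·Dx^2 + (-2 + 22·x + 90·x^2 - 38·x^3 - 198·x^4 - 90·x^5)·Dx^3  (order 3).
h: a_k = 0, 0, -3/4, 25/8, 63/64, 627/128, 347/512, …
ICs: h(0) = 0, h′(0) = 0, h′′(0) = -3/2.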